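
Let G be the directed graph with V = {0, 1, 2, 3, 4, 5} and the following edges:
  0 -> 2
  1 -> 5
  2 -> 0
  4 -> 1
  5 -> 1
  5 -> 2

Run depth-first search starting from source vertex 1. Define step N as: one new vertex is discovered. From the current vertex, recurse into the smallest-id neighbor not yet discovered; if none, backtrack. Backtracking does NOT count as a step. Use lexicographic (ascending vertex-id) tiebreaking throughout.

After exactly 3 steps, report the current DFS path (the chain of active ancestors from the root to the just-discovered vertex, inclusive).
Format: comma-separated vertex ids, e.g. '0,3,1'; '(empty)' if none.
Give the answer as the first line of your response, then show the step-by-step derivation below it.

1,5,2

step 1: discover 1; path=1; order=1
step 2: discover 5; path=1>5; order=1,5
step 3: discover 2; path=1>5>2; order=1,5,2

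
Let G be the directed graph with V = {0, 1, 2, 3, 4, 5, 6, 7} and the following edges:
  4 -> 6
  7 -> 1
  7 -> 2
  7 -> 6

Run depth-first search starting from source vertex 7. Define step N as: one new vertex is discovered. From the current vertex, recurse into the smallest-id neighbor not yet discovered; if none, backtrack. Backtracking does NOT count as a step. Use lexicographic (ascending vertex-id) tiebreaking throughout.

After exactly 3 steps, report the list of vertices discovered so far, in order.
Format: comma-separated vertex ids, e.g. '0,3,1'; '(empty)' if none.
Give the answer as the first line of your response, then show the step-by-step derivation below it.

7,1,2

step 1: discover 7; path=7; order=7
step 2: discover 1; path=7>1; order=7,1
step 3: discover 2; path=7>2; order=7,1,2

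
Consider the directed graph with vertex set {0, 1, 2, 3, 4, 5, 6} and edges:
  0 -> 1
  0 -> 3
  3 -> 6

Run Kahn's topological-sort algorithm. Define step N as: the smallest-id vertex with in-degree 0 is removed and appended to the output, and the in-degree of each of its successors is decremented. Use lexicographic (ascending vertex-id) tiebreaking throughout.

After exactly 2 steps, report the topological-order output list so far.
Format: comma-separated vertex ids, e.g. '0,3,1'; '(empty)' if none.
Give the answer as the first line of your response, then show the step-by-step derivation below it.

0,1

step 1: output 0; order=[0]; indeg=(0,0,0,0,0,0,1)
step 2: output 1; order=[0,1]; indeg=(0,0,0,0,0,0,1)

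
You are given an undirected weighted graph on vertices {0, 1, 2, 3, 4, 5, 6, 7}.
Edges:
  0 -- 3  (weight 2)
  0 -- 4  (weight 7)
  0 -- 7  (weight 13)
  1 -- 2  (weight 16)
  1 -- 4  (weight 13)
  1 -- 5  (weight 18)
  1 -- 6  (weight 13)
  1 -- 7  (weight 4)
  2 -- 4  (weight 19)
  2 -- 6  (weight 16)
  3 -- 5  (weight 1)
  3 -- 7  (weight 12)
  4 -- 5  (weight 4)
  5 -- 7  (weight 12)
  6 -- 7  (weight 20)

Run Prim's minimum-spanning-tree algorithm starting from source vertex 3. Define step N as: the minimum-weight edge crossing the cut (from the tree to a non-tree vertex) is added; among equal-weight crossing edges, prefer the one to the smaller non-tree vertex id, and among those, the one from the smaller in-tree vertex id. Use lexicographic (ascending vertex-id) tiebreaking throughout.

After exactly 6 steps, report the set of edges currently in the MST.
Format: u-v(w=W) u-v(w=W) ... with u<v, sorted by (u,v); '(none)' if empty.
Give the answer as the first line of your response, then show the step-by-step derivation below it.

0-3(w=2) 1-6(w=13) 1-7(w=4) 3-5(w=1) 3-7(w=12) 4-5(w=4)

step 1: add edge 3-5 (w=1); MST = {3-5(w=1)}
step 2: add edge 0-3 (w=2); MST = {0-3(w=2) 3-5(w=1)}
step 3: add edge 4-5 (w=4); MST = {0-3(w=2) 3-5(w=1) 4-5(w=4)}
step 4: add edge 3-7 (w=12); MST = {0-3(w=2) 3-5(w=1) 3-7(w=12) 4-5(w=4)}
step 5: add edge 1-7 (w=4); MST = {0-3(w=2) 1-7(w=4) 3-5(w=1) 3-7(w=12) 4-5(w=4)}
step 6: add edge 1-6 (w=13); MST = {0-3(w=2) 1-6(w=13) 1-7(w=4) 3-5(w=1) 3-7(w=12) 4-5(w=4)}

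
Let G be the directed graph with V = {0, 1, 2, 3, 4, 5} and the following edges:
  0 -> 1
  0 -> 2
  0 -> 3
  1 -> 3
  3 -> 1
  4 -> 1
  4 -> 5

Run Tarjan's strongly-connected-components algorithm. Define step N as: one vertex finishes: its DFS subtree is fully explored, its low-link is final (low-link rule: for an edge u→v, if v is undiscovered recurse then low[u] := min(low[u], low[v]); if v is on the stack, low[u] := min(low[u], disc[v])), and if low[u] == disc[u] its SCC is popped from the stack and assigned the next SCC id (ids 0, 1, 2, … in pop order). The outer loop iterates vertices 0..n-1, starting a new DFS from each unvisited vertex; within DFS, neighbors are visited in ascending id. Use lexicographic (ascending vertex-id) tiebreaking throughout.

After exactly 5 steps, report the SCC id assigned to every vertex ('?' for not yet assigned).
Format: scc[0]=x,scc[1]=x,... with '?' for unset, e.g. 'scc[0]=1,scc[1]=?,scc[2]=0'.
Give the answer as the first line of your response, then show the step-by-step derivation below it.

scc[0]=2,scc[1]=0,scc[2]=1,scc[3]=0,scc[4]=?,scc[5]=3

step 1: low=(low[0]=0,low[1]=1,low[2]=?,low[3]=1,low[4]=?,low[5]=?); scc=(scc[0]=?,scc[1]=?,scc[2]=?,scc[3]=?,scc[4]=?,scc[5]=?)
step 2: low=(low[0]=0,low[1]=1,low[2]=?,low[3]=1,low[4]=?,low[5]=?); scc=(scc[0]=?,scc[1]=0,scc[2]=?,scc[3]=0,scc[4]=?,scc[5]=?)
step 3: low=(low[0]=0,low[1]=1,low[2]=3,low[3]=1,low[4]=?,low[5]=?); scc=(scc[0]=?,scc[1]=0,scc[2]=1,scc[3]=0,scc[4]=?,scc[5]=?)
step 4: low=(low[0]=0,low[1]=1,low[2]=3,low[3]=1,low[4]=?,low[5]=?); scc=(scc[0]=2,scc[1]=0,scc[2]=1,scc[3]=0,scc[4]=?,scc[5]=?)
step 5: low=(low[0]=0,low[1]=1,low[2]=3,low[3]=1,low[4]=4,low[5]=5); scc=(scc[0]=2,scc[1]=0,scc[2]=1,scc[3]=0,scc[4]=?,scc[5]=3)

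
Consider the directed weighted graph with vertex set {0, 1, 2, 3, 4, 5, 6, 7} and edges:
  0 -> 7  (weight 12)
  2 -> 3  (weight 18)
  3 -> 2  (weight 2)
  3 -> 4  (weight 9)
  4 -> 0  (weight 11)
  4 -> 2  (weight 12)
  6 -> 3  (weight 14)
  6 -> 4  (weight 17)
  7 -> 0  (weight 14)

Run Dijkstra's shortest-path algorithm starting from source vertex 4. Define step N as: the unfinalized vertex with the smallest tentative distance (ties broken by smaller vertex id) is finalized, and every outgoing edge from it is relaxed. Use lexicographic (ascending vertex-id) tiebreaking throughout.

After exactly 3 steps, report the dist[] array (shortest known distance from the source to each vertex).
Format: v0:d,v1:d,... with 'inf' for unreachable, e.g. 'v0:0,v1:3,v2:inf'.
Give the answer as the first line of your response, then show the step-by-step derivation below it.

v0:11,v1:inf,v2:12,v3:30,v4:0,v5:inf,v6:inf,v7:23

step 1: dist = v0:11,v1:inf,v2:12,v3:inf,v4:0,v5:inf,v6:inf,v7:inf
step 2: dist = v0:11,v1:inf,v2:12,v3:inf,v4:0,v5:inf,v6:inf,v7:23
step 3: dist = v0:11,v1:inf,v2:12,v3:30,v4:0,v5:inf,v6:inf,v7:23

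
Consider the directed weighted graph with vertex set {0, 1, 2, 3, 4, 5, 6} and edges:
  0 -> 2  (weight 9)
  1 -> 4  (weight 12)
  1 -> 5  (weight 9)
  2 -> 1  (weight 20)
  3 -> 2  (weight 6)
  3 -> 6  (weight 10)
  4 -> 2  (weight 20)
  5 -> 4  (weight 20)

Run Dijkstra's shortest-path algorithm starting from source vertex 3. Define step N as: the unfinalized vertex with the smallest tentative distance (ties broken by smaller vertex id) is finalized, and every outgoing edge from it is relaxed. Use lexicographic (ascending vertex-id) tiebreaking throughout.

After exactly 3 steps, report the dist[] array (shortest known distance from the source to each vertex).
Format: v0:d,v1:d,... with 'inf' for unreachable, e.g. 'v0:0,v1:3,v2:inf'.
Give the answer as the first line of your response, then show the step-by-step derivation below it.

v0:inf,v1:26,v2:6,v3:0,v4:inf,v5:inf,v6:10

step 1: dist = v0:inf,v1:inf,v2:6,v3:0,v4:inf,v5:inf,v6:10
step 2: dist = v0:inf,v1:26,v2:6,v3:0,v4:inf,v5:inf,v6:10
step 3: dist = v0:inf,v1:26,v2:6,v3:0,v4:inf,v5:inf,v6:10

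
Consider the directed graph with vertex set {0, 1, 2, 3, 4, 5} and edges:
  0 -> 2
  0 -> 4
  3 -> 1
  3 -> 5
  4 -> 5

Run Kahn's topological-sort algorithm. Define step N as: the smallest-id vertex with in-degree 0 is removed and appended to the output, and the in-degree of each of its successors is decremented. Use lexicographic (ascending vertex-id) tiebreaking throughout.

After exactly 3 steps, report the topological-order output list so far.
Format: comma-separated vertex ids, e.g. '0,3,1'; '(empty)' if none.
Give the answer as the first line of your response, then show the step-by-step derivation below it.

0,2,3

step 1: output 0; order=[0]; indeg=(0,1,0,0,0,2)
step 2: output 2; order=[0,2]; indeg=(0,1,0,0,0,2)
step 3: output 3; order=[0,2,3]; indeg=(0,0,0,0,0,1)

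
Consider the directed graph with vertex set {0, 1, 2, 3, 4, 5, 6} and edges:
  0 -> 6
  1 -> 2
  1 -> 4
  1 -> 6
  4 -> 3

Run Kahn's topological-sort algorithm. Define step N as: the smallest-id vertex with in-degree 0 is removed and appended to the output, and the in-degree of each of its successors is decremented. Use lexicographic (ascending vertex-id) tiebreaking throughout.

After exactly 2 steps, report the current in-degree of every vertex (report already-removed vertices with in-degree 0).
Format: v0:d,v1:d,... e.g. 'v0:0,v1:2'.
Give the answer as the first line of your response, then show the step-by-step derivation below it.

v0:0,v1:0,v2:0,v3:1,v4:0,v5:0,v6:0

step 1: output 0; order=[0]; indeg=(0,0,1,1,1,0,1)
step 2: output 1; order=[0,1]; indeg=(0,0,0,1,0,0,0)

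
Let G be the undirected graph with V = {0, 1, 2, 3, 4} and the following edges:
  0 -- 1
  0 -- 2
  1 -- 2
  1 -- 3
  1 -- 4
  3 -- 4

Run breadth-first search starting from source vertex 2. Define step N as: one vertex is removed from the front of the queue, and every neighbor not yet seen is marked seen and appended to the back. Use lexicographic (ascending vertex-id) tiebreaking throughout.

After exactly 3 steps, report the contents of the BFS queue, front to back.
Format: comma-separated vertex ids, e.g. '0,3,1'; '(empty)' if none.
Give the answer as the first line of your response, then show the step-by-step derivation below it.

3,4

step 1: dequeue 2; queue=[0,1]; order=2
step 2: dequeue 0; queue=[1]; order=2,0
step 3: dequeue 1; queue=[3,4]; order=2,0,1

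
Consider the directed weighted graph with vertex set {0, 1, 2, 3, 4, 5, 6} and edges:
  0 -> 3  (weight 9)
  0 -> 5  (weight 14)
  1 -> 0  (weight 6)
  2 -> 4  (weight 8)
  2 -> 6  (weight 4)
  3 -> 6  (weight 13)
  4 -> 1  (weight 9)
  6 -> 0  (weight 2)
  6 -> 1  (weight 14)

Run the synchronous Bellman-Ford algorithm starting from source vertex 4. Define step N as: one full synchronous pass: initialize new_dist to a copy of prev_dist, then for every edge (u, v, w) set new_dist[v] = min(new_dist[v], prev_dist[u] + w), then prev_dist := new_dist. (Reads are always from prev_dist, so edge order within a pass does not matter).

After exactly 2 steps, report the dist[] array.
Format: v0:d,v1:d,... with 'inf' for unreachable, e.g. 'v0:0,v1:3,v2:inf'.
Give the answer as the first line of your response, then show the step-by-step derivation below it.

v0:15,v1:9,v2:inf,v3:inf,v4:0,v5:inf,v6:inf

step 1: dist = v0:inf,v1:9,v2:inf,v3:inf,v4:0,v5:inf,v6:inf
step 2: dist = v0:15,v1:9,v2:inf,v3:inf,v4:0,v5:inf,v6:inf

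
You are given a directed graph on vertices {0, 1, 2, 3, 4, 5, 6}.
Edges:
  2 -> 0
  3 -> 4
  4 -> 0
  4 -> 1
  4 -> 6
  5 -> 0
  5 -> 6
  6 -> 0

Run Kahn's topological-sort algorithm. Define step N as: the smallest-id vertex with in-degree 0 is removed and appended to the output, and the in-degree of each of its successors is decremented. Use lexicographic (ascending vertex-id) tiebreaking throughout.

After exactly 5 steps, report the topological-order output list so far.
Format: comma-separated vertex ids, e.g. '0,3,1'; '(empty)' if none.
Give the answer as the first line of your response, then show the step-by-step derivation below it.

2,3,4,1,5

step 1: output 2; order=[2]; indeg=(3,1,0,0,1,0,2)
step 2: output 3; order=[2,3]; indeg=(3,1,0,0,0,0,2)
step 3: output 4; order=[2,3,4]; indeg=(2,0,0,0,0,0,1)
step 4: output 1; order=[2,3,4,1]; indeg=(2,0,0,0,0,0,1)
step 5: output 5; order=[2,3,4,1,5]; indeg=(1,0,0,0,0,0,0)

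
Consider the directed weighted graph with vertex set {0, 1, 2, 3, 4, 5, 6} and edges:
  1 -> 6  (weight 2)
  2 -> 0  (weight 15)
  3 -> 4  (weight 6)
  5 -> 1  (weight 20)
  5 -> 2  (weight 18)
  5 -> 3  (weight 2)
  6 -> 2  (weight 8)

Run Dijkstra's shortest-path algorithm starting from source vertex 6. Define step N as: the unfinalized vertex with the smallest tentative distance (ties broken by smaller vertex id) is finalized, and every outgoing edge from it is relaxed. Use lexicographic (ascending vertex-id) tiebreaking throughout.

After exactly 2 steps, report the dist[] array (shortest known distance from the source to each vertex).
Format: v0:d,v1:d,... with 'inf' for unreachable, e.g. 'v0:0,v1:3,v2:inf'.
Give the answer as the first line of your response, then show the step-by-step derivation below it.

v0:23,v1:inf,v2:8,v3:inf,v4:inf,v5:inf,v6:0

step 1: dist = v0:inf,v1:inf,v2:8,v3:inf,v4:inf,v5:inf,v6:0
step 2: dist = v0:23,v1:inf,v2:8,v3:inf,v4:inf,v5:inf,v6:0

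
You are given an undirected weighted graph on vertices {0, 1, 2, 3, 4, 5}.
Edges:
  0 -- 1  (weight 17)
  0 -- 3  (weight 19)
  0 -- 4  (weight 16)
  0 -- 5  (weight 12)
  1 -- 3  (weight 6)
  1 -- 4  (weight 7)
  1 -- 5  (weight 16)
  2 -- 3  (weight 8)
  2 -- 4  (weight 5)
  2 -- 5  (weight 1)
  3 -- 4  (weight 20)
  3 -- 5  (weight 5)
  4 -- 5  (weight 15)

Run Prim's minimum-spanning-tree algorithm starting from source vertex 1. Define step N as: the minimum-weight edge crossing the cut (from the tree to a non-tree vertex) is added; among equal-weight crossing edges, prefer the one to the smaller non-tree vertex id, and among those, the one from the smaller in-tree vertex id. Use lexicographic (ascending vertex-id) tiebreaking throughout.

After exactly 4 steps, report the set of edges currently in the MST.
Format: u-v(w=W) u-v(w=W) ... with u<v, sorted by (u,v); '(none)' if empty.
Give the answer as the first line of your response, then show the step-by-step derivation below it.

1-3(w=6) 2-4(w=5) 2-5(w=1) 3-5(w=5)

step 1: add edge 1-3 (w=6); MST = {1-3(w=6)}
step 2: add edge 3-5 (w=5); MST = {1-3(w=6) 3-5(w=5)}
step 3: add edge 2-5 (w=1); MST = {1-3(w=6) 2-5(w=1) 3-5(w=5)}
step 4: add edge 2-4 (w=5); MST = {1-3(w=6) 2-4(w=5) 2-5(w=1) 3-5(w=5)}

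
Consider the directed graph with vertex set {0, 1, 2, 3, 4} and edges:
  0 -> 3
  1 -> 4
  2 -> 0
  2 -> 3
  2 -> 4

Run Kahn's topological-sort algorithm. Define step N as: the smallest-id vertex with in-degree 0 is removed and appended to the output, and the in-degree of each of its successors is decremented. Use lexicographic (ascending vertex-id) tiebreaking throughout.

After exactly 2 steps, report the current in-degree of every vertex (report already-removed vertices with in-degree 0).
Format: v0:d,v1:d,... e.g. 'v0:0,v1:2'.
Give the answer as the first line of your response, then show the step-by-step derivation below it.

v0:0,v1:0,v2:0,v3:1,v4:0

step 1: output 1; order=[1]; indeg=(1,0,0,2,1)
step 2: output 2; order=[1,2]; indeg=(0,0,0,1,0)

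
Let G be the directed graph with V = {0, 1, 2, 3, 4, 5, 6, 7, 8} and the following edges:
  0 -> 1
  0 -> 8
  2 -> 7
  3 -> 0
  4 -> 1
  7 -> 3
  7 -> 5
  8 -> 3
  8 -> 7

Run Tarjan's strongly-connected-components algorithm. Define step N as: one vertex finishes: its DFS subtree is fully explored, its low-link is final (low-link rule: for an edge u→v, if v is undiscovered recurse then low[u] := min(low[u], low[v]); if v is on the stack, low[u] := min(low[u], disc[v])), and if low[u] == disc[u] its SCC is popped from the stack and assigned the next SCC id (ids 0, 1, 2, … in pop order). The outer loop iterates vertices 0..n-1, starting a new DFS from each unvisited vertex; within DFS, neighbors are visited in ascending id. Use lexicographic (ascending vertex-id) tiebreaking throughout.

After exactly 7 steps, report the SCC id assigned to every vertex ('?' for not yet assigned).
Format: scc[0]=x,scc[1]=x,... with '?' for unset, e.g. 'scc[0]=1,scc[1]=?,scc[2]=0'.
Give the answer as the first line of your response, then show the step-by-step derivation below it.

scc[0]=2,scc[1]=0,scc[2]=3,scc[3]=2,scc[4]=?,scc[5]=1,scc[6]=?,scc[7]=2,scc[8]=2

step 1: low=(low[0]=0,low[1]=1,low[2]=?,low[3]=?,low[4]=?,low[5]=?,low[6]=?,low[7]=?,low[8]=?); scc=(scc[0]=?,scc[1]=0,scc[2]=?,scc[3]=?,scc[4]=?,scc[5]=?,scc[6]=?,scc[7]=?,scc[8]=?)
step 2: low=(low[0]=0,low[1]=1,low[2]=?,low[3]=0,low[4]=?,low[5]=?,low[6]=?,low[7]=?,low[8]=2); scc=(scc[0]=?,scc[1]=0,scc[2]=?,scc[3]=?,scc[4]=?,scc[5]=?,scc[6]=?,scc[7]=?,scc[8]=?)
step 3: low=(low[0]=0,low[1]=1,low[2]=?,low[3]=0,low[4]=?,low[5]=5,low[6]=?,low[7]=3,low[8]=0); scc=(scc[0]=?,scc[1]=0,scc[2]=?,scc[3]=?,scc[4]=?,scc[5]=1,scc[6]=?,scc[7]=?,scc[8]=?)
step 4: low=(low[0]=0,low[1]=1,low[2]=?,low[3]=0,low[4]=?,low[5]=5,low[6]=?,low[7]=3,low[8]=0); scc=(scc[0]=?,scc[1]=0,scc[2]=?,scc[3]=?,scc[4]=?,scc[5]=1,scc[6]=?,scc[7]=?,scc[8]=?)
step 5: low=(low[0]=0,low[1]=1,low[2]=?,low[3]=0,low[4]=?,low[5]=5,low[6]=?,low[7]=3,low[8]=0); scc=(scc[0]=?,scc[1]=0,scc[2]=?,scc[3]=?,scc[4]=?,scc[5]=1,scc[6]=?,scc[7]=?,scc[8]=?)
step 6: low=(low[0]=0,low[1]=1,low[2]=?,low[3]=0,low[4]=?,low[5]=5,low[6]=?,low[7]=3,low[8]=0); scc=(scc[0]=2,scc[1]=0,scc[2]=?,scc[3]=2,scc[4]=?,scc[5]=1,scc[6]=?,scc[7]=2,scc[8]=2)
step 7: low=(low[0]=0,low[1]=1,low[2]=6,low[3]=0,low[4]=?,low[5]=5,low[6]=?,low[7]=3,low[8]=0); scc=(scc[0]=2,scc[1]=0,scc[2]=3,scc[3]=2,scc[4]=?,scc[5]=1,scc[6]=?,scc[7]=2,scc[8]=2)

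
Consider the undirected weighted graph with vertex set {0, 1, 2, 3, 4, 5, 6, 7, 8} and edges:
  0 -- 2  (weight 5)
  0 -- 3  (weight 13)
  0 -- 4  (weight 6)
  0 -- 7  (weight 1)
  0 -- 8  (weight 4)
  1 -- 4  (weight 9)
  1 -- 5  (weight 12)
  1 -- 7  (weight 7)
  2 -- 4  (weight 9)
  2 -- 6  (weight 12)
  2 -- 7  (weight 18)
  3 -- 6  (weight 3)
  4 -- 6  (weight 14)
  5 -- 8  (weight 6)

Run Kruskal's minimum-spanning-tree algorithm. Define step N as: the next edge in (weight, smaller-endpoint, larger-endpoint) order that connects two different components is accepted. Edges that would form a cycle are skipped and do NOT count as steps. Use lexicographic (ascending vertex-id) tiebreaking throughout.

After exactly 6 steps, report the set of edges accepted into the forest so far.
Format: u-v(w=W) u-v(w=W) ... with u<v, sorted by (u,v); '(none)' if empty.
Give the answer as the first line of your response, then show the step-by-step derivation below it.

0-2(w=5) 0-4(w=6) 0-7(w=1) 0-8(w=4) 3-6(w=3) 5-8(w=6)

step 1: add edge 0-7 (w=1); MST = {0-7(w=1)}
step 2: add edge 3-6 (w=3); MST = {0-7(w=1) 3-6(w=3)}
step 3: add edge 0-8 (w=4); MST = {0-7(w=1) 0-8(w=4) 3-6(w=3)}
step 4: add edge 0-2 (w=5); MST = {0-2(w=5) 0-7(w=1) 0-8(w=4) 3-6(w=3)}
step 5: add edge 0-4 (w=6); MST = {0-2(w=5) 0-4(w=6) 0-7(w=1) 0-8(w=4) 3-6(w=3)}
step 6: add edge 5-8 (w=6); MST = {0-2(w=5) 0-4(w=6) 0-7(w=1) 0-8(w=4) 3-6(w=3) 5-8(w=6)}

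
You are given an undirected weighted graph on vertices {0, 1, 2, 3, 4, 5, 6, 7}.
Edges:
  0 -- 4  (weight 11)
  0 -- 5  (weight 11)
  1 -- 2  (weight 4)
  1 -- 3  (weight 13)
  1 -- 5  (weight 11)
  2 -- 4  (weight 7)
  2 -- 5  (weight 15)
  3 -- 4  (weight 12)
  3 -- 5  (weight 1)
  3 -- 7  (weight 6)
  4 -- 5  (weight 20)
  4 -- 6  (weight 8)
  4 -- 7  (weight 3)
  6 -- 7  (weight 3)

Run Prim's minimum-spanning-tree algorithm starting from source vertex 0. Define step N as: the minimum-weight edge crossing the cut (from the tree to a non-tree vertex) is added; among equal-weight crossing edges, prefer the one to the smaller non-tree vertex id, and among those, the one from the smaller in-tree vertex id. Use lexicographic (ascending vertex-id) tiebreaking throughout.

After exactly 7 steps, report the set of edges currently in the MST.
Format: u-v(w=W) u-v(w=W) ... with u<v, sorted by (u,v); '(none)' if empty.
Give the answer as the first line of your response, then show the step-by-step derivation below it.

0-4(w=11) 1-2(w=4) 2-4(w=7) 3-5(w=1) 3-7(w=6) 4-7(w=3) 6-7(w=3)

step 1: add edge 0-4 (w=11); MST = {0-4(w=11)}
step 2: add edge 4-7 (w=3); MST = {0-4(w=11) 4-7(w=3)}
step 3: add edge 6-7 (w=3); MST = {0-4(w=11) 4-7(w=3) 6-7(w=3)}
step 4: add edge 3-7 (w=6); MST = {0-4(w=11) 3-7(w=6) 4-7(w=3) 6-7(w=3)}
step 5: add edge 3-5 (w=1); MST = {0-4(w=11) 3-5(w=1) 3-7(w=6) 4-7(w=3) 6-7(w=3)}
step 6: add edge 2-4 (w=7); MST = {0-4(w=11) 2-4(w=7) 3-5(w=1) 3-7(w=6) 4-7(w=3) 6-7(w=3)}
step 7: add edge 1-2 (w=4); MST = {0-4(w=11) 1-2(w=4) 2-4(w=7) 3-5(w=1) 3-7(w=6) 4-7(w=3) 6-7(w=3)}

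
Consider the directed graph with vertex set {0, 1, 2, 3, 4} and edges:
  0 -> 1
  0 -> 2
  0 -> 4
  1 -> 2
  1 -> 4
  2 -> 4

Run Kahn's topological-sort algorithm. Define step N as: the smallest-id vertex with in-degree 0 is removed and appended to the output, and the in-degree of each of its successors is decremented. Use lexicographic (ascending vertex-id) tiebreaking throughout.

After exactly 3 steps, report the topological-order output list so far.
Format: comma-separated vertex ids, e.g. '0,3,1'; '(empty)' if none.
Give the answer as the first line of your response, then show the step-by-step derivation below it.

0,1,2

step 1: output 0; order=[0]; indeg=(0,0,1,0,2)
step 2: output 1; order=[0,1]; indeg=(0,0,0,0,1)
step 3: output 2; order=[0,1,2]; indeg=(0,0,0,0,0)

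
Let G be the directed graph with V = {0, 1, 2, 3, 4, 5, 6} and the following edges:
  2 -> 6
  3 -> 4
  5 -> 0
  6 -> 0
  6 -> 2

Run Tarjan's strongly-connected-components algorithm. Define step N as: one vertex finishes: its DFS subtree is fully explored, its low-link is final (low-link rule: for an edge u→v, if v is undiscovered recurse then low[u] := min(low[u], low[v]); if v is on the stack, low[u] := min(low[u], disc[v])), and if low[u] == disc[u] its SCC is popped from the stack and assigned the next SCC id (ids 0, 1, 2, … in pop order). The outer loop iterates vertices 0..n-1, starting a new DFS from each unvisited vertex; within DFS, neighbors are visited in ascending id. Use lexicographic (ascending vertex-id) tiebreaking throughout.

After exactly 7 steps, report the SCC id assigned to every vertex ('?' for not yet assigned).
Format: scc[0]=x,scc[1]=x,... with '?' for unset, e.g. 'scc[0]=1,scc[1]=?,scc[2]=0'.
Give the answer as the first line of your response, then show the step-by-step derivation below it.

scc[0]=0,scc[1]=1,scc[2]=2,scc[3]=4,scc[4]=3,scc[5]=5,scc[6]=2

step 1: low=(low[0]=0,low[1]=?,low[2]=?,low[3]=?,low[4]=?,low[5]=?,low[6]=?); scc=(scc[0]=0,scc[1]=?,scc[2]=?,scc[3]=?,scc[4]=?,scc[5]=?,scc[6]=?)
step 2: low=(low[0]=0,low[1]=1,low[2]=?,low[3]=?,low[4]=?,low[5]=?,low[6]=?); scc=(scc[0]=0,scc[1]=1,scc[2]=?,scc[3]=?,scc[4]=?,scc[5]=?,scc[6]=?)
step 3: low=(low[0]=0,low[1]=1,low[2]=2,low[3]=?,low[4]=?,low[5]=?,low[6]=2); scc=(scc[0]=0,scc[1]=1,scc[2]=?,scc[3]=?,scc[4]=?,scc[5]=?,scc[6]=?)
step 4: low=(low[0]=0,low[1]=1,low[2]=2,low[3]=?,low[4]=?,low[5]=?,low[6]=2); scc=(scc[0]=0,scc[1]=1,scc[2]=2,scc[3]=?,scc[4]=?,scc[5]=?,scc[6]=2)
step 5: low=(low[0]=0,low[1]=1,low[2]=2,low[3]=4,low[4]=5,low[5]=?,low[6]=2); scc=(scc[0]=0,scc[1]=1,scc[2]=2,scc[3]=?,scc[4]=3,scc[5]=?,scc[6]=2)
step 6: low=(low[0]=0,low[1]=1,low[2]=2,low[3]=4,low[4]=5,low[5]=?,low[6]=2); scc=(scc[0]=0,scc[1]=1,scc[2]=2,scc[3]=4,scc[4]=3,scc[5]=?,scc[6]=2)
step 7: low=(low[0]=0,low[1]=1,low[2]=2,low[3]=4,low[4]=5,low[5]=6,low[6]=2); scc=(scc[0]=0,scc[1]=1,scc[2]=2,scc[3]=4,scc[4]=3,scc[5]=5,scc[6]=2)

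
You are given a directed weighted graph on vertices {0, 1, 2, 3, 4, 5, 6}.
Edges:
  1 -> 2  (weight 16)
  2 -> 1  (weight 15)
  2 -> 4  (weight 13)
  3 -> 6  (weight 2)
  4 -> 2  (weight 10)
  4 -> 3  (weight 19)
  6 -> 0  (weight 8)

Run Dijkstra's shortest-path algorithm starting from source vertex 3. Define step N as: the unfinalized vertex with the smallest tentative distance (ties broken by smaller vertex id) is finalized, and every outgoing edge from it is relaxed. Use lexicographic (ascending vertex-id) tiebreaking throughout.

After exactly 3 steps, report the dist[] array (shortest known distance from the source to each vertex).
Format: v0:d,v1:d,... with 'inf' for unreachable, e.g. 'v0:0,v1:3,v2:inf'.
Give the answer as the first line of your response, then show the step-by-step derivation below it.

v0:10,v1:inf,v2:inf,v3:0,v4:inf,v5:inf,v6:2

step 1: dist = v0:inf,v1:inf,v2:inf,v3:0,v4:inf,v5:inf,v6:2
step 2: dist = v0:10,v1:inf,v2:inf,v3:0,v4:inf,v5:inf,v6:2
step 3: dist = v0:10,v1:inf,v2:inf,v3:0,v4:inf,v5:inf,v6:2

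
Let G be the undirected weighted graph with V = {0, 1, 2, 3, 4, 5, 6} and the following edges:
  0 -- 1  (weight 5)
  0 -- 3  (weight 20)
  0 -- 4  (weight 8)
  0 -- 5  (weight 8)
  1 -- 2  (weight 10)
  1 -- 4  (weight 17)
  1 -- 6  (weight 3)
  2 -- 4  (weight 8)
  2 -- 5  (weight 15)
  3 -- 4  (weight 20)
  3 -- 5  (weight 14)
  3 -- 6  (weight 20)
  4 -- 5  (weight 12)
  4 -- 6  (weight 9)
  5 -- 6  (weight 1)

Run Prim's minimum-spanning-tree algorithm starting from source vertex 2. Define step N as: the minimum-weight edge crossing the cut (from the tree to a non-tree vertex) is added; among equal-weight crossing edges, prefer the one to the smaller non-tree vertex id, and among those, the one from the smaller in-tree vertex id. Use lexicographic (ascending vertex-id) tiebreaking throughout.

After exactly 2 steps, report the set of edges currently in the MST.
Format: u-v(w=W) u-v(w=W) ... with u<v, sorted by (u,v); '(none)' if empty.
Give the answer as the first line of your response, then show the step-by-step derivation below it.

0-4(w=8) 2-4(w=8)

step 1: add edge 2-4 (w=8); MST = {2-4(w=8)}
step 2: add edge 0-4 (w=8); MST = {0-4(w=8) 2-4(w=8)}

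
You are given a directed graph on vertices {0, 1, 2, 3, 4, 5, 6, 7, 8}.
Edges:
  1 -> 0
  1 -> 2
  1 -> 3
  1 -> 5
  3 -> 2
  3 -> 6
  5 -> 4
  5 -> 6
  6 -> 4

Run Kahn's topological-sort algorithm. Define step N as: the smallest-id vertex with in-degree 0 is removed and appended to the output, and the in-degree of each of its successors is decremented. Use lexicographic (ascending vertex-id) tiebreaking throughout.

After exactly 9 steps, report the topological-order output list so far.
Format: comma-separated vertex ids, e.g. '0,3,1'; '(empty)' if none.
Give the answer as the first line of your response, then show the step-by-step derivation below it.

1,0,3,2,5,6,4,7,8

step 1: output 1; order=[1]; indeg=(0,0,1,0,2,0,2,0,0)
step 2: output 0; order=[1,0]; indeg=(0,0,1,0,2,0,2,0,0)
step 3: output 3; order=[1,0,3]; indeg=(0,0,0,0,2,0,1,0,0)
step 4: output 2; order=[1,0,3,2]; indeg=(0,0,0,0,2,0,1,0,0)
step 5: output 5; order=[1,0,3,2,5]; indeg=(0,0,0,0,1,0,0,0,0)
step 6: output 6; order=[1,0,3,2,5,6]; indeg=(0,0,0,0,0,0,0,0,0)
step 7: output 4; order=[1,0,3,2,5,6,4]; indeg=(0,0,0,0,0,0,0,0,0)
step 8: output 7; order=[1,0,3,2,5,6,4,7]; indeg=(0,0,0,0,0,0,0,0,0)
step 9: output 8; order=[1,0,3,2,5,6,4,7,8]; indeg=(0,0,0,0,0,0,0,0,0)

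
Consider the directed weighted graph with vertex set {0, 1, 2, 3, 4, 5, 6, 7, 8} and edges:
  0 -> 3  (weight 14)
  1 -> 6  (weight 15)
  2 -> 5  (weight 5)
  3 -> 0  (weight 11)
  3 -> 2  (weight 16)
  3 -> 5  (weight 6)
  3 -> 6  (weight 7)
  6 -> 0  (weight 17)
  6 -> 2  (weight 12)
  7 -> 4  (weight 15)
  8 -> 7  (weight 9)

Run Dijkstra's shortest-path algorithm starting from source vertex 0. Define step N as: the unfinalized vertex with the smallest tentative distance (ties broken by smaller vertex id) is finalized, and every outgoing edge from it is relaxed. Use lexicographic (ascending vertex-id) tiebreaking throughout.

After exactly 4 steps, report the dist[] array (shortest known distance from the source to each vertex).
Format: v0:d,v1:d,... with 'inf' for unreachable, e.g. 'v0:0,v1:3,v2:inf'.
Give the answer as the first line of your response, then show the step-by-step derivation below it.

v0:0,v1:inf,v2:30,v3:14,v4:inf,v5:20,v6:21,v7:inf,v8:inf

step 1: dist = v0:0,v1:inf,v2:inf,v3:14,v4:inf,v5:inf,v6:inf,v7:inf,v8:inf
step 2: dist = v0:0,v1:inf,v2:30,v3:14,v4:inf,v5:20,v6:21,v7:inf,v8:inf
step 3: dist = v0:0,v1:inf,v2:30,v3:14,v4:inf,v5:20,v6:21,v7:inf,v8:inf
step 4: dist = v0:0,v1:inf,v2:30,v3:14,v4:inf,v5:20,v6:21,v7:inf,v8:inf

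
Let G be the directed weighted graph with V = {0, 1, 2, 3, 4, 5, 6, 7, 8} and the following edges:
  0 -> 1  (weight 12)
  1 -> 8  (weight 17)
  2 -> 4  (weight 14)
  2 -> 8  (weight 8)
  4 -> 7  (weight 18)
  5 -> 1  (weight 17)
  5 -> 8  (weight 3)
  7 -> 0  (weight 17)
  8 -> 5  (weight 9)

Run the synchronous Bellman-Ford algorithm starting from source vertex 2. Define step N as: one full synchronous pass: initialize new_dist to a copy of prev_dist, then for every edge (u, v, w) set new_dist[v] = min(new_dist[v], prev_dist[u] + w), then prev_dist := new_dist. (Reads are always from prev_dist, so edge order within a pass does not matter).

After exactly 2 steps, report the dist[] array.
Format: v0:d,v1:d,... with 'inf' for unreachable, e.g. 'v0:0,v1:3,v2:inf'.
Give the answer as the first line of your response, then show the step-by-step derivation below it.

v0:inf,v1:inf,v2:0,v3:inf,v4:14,v5:17,v6:inf,v7:32,v8:8

step 1: dist = v0:inf,v1:inf,v2:0,v3:inf,v4:14,v5:inf,v6:inf,v7:inf,v8:8
step 2: dist = v0:inf,v1:inf,v2:0,v3:inf,v4:14,v5:17,v6:inf,v7:32,v8:8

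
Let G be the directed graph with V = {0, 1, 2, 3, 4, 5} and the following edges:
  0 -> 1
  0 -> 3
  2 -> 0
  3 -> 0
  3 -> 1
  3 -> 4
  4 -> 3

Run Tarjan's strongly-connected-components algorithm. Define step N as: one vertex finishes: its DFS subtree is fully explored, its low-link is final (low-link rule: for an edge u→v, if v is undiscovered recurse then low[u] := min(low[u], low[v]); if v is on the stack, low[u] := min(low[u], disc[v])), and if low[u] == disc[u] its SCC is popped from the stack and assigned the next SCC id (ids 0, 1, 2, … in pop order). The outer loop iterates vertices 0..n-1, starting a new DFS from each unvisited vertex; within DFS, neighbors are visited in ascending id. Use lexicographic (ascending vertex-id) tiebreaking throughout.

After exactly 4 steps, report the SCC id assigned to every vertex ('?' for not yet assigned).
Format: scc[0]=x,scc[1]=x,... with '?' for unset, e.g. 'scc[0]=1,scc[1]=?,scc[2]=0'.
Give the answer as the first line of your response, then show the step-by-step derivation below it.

scc[0]=1,scc[1]=0,scc[2]=?,scc[3]=1,scc[4]=1,scc[5]=?

step 1: low=(low[0]=0,low[1]=1,low[2]=?,low[3]=?,low[4]=?,low[5]=?); scc=(scc[0]=?,scc[1]=0,scc[2]=?,scc[3]=?,scc[4]=?,scc[5]=?)
step 2: low=(low[0]=0,low[1]=1,low[2]=?,low[3]=0,low[4]=2,low[5]=?); scc=(scc[0]=?,scc[1]=0,scc[2]=?,scc[3]=?,scc[4]=?,scc[5]=?)
step 3: low=(low[0]=0,low[1]=1,low[2]=?,low[3]=0,low[4]=2,low[5]=?); scc=(scc[0]=?,scc[1]=0,scc[2]=?,scc[3]=?,scc[4]=?,scc[5]=?)
step 4: low=(low[0]=0,low[1]=1,low[2]=?,low[3]=0,low[4]=2,low[5]=?); scc=(scc[0]=1,scc[1]=0,scc[2]=?,scc[3]=1,scc[4]=1,scc[5]=?)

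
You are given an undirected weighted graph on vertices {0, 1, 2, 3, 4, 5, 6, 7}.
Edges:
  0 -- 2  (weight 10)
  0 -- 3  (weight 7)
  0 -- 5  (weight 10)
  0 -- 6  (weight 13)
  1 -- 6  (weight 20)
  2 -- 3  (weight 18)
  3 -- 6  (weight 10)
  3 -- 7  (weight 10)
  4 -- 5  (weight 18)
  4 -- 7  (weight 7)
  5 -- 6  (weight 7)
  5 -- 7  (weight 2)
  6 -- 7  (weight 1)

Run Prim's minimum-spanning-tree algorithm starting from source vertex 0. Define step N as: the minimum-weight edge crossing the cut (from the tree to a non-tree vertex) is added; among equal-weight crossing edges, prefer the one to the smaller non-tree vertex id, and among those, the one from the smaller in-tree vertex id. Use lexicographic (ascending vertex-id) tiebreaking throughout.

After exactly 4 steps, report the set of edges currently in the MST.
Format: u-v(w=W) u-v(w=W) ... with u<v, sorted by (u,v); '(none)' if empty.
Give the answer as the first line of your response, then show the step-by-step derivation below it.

0-2(w=10) 0-3(w=7) 0-5(w=10) 5-7(w=2)

step 1: add edge 0-3 (w=7); MST = {0-3(w=7)}
step 2: add edge 0-2 (w=10); MST = {0-2(w=10) 0-3(w=7)}
step 3: add edge 0-5 (w=10); MST = {0-2(w=10) 0-3(w=7) 0-5(w=10)}
step 4: add edge 5-7 (w=2); MST = {0-2(w=10) 0-3(w=7) 0-5(w=10) 5-7(w=2)}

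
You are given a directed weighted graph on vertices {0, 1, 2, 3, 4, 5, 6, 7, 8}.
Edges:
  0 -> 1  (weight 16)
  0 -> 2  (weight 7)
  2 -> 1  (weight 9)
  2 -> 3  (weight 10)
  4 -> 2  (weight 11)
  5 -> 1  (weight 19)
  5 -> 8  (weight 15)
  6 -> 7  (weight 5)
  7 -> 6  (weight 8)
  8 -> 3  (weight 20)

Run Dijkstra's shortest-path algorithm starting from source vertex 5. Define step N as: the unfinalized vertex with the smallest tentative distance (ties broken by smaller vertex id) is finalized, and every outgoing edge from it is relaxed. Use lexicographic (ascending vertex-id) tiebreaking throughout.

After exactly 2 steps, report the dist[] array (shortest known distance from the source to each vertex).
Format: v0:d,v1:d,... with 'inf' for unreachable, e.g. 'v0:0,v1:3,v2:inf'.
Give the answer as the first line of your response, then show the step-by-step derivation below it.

v0:inf,v1:19,v2:inf,v3:35,v4:inf,v5:0,v6:inf,v7:inf,v8:15

step 1: dist = v0:inf,v1:19,v2:inf,v3:inf,v4:inf,v5:0,v6:inf,v7:inf,v8:15
step 2: dist = v0:inf,v1:19,v2:inf,v3:35,v4:inf,v5:0,v6:inf,v7:inf,v8:15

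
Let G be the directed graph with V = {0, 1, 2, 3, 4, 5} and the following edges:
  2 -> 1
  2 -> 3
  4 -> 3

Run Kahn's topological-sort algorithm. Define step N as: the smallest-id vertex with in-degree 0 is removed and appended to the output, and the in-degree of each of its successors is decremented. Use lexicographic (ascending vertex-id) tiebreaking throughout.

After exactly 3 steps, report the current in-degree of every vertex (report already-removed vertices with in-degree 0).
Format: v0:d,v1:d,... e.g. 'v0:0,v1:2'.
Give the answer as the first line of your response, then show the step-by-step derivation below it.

v0:0,v1:0,v2:0,v3:1,v4:0,v5:0

step 1: output 0; order=[0]; indeg=(0,1,0,2,0,0)
step 2: output 2; order=[0,2]; indeg=(0,0,0,1,0,0)
step 3: output 1; order=[0,2,1]; indeg=(0,0,0,1,0,0)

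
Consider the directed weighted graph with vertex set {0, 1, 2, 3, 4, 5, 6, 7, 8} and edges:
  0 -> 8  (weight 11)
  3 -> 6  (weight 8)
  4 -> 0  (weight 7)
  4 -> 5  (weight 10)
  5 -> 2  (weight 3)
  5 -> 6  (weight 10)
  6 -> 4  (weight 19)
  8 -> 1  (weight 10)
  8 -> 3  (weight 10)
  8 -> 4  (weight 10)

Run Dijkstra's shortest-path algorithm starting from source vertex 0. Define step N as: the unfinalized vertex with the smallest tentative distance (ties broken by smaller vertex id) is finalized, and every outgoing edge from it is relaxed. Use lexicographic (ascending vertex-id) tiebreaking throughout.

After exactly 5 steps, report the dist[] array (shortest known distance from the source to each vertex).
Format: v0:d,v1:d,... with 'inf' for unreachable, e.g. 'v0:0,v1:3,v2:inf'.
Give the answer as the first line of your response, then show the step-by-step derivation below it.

v0:0,v1:21,v2:inf,v3:21,v4:21,v5:31,v6:29,v7:inf,v8:11

step 1: dist = v0:0,v1:inf,v2:inf,v3:inf,v4:inf,v5:inf,v6:inf,v7:inf,v8:11
step 2: dist = v0:0,v1:21,v2:inf,v3:21,v4:21,v5:inf,v6:inf,v7:inf,v8:11
step 3: dist = v0:0,v1:21,v2:inf,v3:21,v4:21,v5:inf,v6:inf,v7:inf,v8:11
step 4: dist = v0:0,v1:21,v2:inf,v3:21,v4:21,v5:inf,v6:29,v7:inf,v8:11
step 5: dist = v0:0,v1:21,v2:inf,v3:21,v4:21,v5:31,v6:29,v7:inf,v8:11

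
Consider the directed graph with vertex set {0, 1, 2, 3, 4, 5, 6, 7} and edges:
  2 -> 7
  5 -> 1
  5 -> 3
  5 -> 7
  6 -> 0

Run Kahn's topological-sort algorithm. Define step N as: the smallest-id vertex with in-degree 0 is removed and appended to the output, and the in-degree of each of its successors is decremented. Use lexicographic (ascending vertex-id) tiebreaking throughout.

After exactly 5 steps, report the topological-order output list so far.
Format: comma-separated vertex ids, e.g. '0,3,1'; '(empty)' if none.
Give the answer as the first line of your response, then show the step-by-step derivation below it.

2,4,5,1,3

step 1: output 2; order=[2]; indeg=(1,1,0,1,0,0,0,1)
step 2: output 4; order=[2,4]; indeg=(1,1,0,1,0,0,0,1)
step 3: output 5; order=[2,4,5]; indeg=(1,0,0,0,0,0,0,0)
step 4: output 1; order=[2,4,5,1]; indeg=(1,0,0,0,0,0,0,0)
step 5: output 3; order=[2,4,5,1,3]; indeg=(1,0,0,0,0,0,0,0)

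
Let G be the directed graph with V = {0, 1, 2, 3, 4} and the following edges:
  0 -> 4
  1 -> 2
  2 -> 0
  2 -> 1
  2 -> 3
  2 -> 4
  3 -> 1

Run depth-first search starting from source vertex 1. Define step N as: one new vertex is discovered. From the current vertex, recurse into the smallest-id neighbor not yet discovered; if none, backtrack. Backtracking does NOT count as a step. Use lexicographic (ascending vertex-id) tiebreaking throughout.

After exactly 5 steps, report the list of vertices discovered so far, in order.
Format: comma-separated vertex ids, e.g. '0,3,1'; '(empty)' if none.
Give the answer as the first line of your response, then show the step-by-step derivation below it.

1,2,0,4,3

step 1: discover 1; path=1; order=1
step 2: discover 2; path=1>2; order=1,2
step 3: discover 0; path=1>2>0; order=1,2,0
step 4: discover 4; path=1>2>0>4; order=1,2,0,4
step 5: discover 3; path=1>2>3; order=1,2,0,4,3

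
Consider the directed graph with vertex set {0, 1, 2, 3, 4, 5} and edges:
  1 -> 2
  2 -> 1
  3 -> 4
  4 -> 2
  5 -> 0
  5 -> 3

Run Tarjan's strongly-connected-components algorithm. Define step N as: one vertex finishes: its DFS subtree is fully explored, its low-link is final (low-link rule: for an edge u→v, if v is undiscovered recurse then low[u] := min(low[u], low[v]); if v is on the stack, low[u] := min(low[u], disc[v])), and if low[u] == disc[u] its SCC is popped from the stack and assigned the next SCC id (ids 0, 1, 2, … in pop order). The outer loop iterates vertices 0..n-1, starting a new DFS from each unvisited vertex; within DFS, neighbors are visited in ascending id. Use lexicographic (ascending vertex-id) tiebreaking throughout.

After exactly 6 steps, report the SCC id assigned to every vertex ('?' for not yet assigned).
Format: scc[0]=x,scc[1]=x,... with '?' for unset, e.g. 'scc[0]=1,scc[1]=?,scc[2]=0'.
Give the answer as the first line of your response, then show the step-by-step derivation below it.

scc[0]=0,scc[1]=1,scc[2]=1,scc[3]=3,scc[4]=2,scc[5]=4

step 1: low=(low[0]=0,low[1]=?,low[2]=?,low[3]=?,low[4]=?,low[5]=?); scc=(scc[0]=0,scc[1]=?,scc[2]=?,scc[3]=?,scc[4]=?,scc[5]=?)
step 2: low=(low[0]=0,low[1]=1,low[2]=1,low[3]=?,low[4]=?,low[5]=?); scc=(scc[0]=0,scc[1]=?,scc[2]=?,scc[3]=?,scc[4]=?,scc[5]=?)
step 3: low=(low[0]=0,low[1]=1,low[2]=1,low[3]=?,low[4]=?,low[5]=?); scc=(scc[0]=0,scc[1]=1,scc[2]=1,scc[3]=?,scc[4]=?,scc[5]=?)
step 4: low=(low[0]=0,low[1]=1,low[2]=1,low[3]=3,low[4]=4,low[5]=?); scc=(scc[0]=0,scc[1]=1,scc[2]=1,scc[3]=?,scc[4]=2,scc[5]=?)
step 5: low=(low[0]=0,low[1]=1,low[2]=1,low[3]=3,low[4]=4,low[5]=?); scc=(scc[0]=0,scc[1]=1,scc[2]=1,scc[3]=3,scc[4]=2,scc[5]=?)
step 6: low=(low[0]=0,low[1]=1,low[2]=1,low[3]=3,low[4]=4,low[5]=5); scc=(scc[0]=0,scc[1]=1,scc[2]=1,scc[3]=3,scc[4]=2,scc[5]=4)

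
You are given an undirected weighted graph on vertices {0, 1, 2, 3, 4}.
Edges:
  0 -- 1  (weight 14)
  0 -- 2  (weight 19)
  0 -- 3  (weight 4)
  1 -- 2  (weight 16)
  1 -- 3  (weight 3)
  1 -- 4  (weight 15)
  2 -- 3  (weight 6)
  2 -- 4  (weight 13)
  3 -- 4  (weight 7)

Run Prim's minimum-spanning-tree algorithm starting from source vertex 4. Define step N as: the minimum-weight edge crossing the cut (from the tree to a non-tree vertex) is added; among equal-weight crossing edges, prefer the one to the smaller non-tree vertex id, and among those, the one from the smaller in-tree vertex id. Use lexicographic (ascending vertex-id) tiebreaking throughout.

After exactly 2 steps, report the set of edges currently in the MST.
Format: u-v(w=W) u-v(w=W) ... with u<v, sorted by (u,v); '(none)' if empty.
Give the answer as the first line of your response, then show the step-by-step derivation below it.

1-3(w=3) 3-4(w=7)

step 1: add edge 3-4 (w=7); MST = {3-4(w=7)}
step 2: add edge 1-3 (w=3); MST = {1-3(w=3) 3-4(w=7)}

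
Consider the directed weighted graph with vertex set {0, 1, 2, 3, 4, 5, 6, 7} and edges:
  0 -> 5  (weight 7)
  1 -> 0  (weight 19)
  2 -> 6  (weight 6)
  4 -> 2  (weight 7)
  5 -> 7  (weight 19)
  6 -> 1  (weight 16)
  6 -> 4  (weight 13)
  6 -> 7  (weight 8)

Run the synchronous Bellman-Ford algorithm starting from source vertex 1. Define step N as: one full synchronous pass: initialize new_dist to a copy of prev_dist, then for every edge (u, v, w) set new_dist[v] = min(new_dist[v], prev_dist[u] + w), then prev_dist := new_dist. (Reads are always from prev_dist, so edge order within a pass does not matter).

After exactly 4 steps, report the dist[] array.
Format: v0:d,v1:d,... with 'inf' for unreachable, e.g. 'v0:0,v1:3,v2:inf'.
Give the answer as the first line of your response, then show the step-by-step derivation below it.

v0:19,v1:0,v2:inf,v3:inf,v4:inf,v5:26,v6:inf,v7:45

step 1: dist = v0:19,v1:0,v2:inf,v3:inf,v4:inf,v5:inf,v6:inf,v7:inf
step 2: dist = v0:19,v1:0,v2:inf,v3:inf,v4:inf,v5:26,v6:inf,v7:inf
step 3: dist = v0:19,v1:0,v2:inf,v3:inf,v4:inf,v5:26,v6:inf,v7:45
step 4: dist = v0:19,v1:0,v2:inf,v3:inf,v4:inf,v5:26,v6:inf,v7:45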